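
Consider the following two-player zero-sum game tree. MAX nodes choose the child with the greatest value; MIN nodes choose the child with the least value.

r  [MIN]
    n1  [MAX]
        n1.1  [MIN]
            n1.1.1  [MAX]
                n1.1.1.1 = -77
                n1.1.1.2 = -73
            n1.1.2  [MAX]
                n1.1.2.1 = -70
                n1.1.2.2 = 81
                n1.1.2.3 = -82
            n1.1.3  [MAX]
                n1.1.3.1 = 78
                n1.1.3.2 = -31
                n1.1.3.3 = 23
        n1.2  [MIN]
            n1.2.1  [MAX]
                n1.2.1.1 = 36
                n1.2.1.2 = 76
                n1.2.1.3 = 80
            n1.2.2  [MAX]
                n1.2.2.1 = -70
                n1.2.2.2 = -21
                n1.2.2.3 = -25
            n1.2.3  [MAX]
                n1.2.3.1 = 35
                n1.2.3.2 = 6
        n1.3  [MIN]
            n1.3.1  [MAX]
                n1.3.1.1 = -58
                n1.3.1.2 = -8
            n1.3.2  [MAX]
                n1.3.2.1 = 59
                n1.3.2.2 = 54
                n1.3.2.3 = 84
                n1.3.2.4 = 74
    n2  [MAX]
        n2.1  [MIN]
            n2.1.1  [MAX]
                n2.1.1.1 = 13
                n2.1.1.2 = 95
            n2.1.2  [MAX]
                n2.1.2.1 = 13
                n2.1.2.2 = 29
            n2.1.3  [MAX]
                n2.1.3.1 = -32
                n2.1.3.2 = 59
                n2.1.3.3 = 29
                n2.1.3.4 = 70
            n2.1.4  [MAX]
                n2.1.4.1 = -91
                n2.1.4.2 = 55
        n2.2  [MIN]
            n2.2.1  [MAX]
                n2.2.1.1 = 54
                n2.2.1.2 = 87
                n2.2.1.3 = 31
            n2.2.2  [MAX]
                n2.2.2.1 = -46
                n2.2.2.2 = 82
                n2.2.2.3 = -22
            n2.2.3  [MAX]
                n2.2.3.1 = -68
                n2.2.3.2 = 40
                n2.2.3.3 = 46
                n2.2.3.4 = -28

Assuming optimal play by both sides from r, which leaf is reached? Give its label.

n1.1.1 (MAX): max(-77, -73) = -73
n1.1.2 (MAX): max(-70, 81, -82) = 81
n1.1.3 (MAX): max(78, -31, 23) = 78
n1.1 (MIN): min(-73, 81, 78) = -73
n1.2.1 (MAX): max(36, 76, 80) = 80
n1.2.2 (MAX): max(-70, -21, -25) = -21
n1.2.3 (MAX): max(35, 6) = 35
n1.2 (MIN): min(80, -21, 35) = -21
n1.3.1 (MAX): max(-58, -8) = -8
n1.3.2 (MAX): max(59, 54, 84, 74) = 84
n1.3 (MIN): min(-8, 84) = -8
n1 (MAX): max(-73, -21, -8) = -8
n2.1.1 (MAX): max(13, 95) = 95
n2.1.2 (MAX): max(13, 29) = 29
n2.1.3 (MAX): max(-32, 59, 29, 70) = 70
n2.1.4 (MAX): max(-91, 55) = 55
n2.1 (MIN): min(95, 29, 70, 55) = 29
n2.2.1 (MAX): max(54, 87, 31) = 87
n2.2.2 (MAX): max(-46, 82, -22) = 82
n2.2.3 (MAX): max(-68, 40, 46, -28) = 46
n2.2 (MIN): min(87, 82, 46) = 46
n2 (MAX): max(29, 46) = 46
r (MIN): min(-8, 46) = -8
At r, MIN picks n1 (lowest: -8).
At n1, MAX picks n1.3 (highest: -8).
At n1.3, MIN picks n1.3.1 (lowest: -8).
At n1.3.1, MAX picks n1.3.1.2 (highest: -8).
Terminal value -8.

n1.3.1.2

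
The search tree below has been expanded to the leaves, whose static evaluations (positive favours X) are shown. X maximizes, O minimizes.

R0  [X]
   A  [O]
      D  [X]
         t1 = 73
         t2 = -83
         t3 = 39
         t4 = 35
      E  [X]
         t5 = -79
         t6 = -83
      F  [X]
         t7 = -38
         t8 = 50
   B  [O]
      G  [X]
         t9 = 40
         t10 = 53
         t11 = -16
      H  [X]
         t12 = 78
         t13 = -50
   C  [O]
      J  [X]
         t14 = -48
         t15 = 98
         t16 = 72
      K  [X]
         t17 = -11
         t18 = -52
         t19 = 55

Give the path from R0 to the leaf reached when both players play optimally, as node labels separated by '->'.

D (X): max(73, -83, 39, 35) = 73
E (X): max(-79, -83) = -79
F (X): max(-38, 50) = 50
A (O): min(73, -79, 50) = -79
G (X): max(40, 53, -16) = 53
H (X): max(78, -50) = 78
B (O): min(53, 78) = 53
J (X): max(-48, 98, 72) = 98
K (X): max(-11, -52, 55) = 55
C (O): min(98, 55) = 55
R0 (X): max(-79, 53, 55) = 55
At R0, X picks C (highest: 55).
At C, O picks K (lowest: 55).
At K, X picks t19 (highest: 55).
Terminal value 55.

R0 -> C -> K -> t19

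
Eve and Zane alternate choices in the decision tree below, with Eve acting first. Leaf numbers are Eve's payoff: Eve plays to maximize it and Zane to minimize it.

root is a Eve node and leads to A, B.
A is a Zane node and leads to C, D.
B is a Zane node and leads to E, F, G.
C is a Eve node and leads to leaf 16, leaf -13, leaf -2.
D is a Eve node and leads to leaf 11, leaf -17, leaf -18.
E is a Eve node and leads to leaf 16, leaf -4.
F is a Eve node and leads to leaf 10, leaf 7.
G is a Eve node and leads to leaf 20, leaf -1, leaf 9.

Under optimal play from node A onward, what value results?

C (Eve): max(16, -13, -2) = 16
D (Eve): max(11, -17, -18) = 11
A (Zane): min(16, 11) = 11

11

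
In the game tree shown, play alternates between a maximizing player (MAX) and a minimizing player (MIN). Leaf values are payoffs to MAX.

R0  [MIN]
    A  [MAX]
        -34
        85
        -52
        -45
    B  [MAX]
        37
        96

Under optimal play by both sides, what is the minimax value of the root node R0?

A (MAX): max(-34, 85, -52, -45) = 85
B (MAX): max(37, 96) = 96
R0 (MIN): min(85, 96) = 85

85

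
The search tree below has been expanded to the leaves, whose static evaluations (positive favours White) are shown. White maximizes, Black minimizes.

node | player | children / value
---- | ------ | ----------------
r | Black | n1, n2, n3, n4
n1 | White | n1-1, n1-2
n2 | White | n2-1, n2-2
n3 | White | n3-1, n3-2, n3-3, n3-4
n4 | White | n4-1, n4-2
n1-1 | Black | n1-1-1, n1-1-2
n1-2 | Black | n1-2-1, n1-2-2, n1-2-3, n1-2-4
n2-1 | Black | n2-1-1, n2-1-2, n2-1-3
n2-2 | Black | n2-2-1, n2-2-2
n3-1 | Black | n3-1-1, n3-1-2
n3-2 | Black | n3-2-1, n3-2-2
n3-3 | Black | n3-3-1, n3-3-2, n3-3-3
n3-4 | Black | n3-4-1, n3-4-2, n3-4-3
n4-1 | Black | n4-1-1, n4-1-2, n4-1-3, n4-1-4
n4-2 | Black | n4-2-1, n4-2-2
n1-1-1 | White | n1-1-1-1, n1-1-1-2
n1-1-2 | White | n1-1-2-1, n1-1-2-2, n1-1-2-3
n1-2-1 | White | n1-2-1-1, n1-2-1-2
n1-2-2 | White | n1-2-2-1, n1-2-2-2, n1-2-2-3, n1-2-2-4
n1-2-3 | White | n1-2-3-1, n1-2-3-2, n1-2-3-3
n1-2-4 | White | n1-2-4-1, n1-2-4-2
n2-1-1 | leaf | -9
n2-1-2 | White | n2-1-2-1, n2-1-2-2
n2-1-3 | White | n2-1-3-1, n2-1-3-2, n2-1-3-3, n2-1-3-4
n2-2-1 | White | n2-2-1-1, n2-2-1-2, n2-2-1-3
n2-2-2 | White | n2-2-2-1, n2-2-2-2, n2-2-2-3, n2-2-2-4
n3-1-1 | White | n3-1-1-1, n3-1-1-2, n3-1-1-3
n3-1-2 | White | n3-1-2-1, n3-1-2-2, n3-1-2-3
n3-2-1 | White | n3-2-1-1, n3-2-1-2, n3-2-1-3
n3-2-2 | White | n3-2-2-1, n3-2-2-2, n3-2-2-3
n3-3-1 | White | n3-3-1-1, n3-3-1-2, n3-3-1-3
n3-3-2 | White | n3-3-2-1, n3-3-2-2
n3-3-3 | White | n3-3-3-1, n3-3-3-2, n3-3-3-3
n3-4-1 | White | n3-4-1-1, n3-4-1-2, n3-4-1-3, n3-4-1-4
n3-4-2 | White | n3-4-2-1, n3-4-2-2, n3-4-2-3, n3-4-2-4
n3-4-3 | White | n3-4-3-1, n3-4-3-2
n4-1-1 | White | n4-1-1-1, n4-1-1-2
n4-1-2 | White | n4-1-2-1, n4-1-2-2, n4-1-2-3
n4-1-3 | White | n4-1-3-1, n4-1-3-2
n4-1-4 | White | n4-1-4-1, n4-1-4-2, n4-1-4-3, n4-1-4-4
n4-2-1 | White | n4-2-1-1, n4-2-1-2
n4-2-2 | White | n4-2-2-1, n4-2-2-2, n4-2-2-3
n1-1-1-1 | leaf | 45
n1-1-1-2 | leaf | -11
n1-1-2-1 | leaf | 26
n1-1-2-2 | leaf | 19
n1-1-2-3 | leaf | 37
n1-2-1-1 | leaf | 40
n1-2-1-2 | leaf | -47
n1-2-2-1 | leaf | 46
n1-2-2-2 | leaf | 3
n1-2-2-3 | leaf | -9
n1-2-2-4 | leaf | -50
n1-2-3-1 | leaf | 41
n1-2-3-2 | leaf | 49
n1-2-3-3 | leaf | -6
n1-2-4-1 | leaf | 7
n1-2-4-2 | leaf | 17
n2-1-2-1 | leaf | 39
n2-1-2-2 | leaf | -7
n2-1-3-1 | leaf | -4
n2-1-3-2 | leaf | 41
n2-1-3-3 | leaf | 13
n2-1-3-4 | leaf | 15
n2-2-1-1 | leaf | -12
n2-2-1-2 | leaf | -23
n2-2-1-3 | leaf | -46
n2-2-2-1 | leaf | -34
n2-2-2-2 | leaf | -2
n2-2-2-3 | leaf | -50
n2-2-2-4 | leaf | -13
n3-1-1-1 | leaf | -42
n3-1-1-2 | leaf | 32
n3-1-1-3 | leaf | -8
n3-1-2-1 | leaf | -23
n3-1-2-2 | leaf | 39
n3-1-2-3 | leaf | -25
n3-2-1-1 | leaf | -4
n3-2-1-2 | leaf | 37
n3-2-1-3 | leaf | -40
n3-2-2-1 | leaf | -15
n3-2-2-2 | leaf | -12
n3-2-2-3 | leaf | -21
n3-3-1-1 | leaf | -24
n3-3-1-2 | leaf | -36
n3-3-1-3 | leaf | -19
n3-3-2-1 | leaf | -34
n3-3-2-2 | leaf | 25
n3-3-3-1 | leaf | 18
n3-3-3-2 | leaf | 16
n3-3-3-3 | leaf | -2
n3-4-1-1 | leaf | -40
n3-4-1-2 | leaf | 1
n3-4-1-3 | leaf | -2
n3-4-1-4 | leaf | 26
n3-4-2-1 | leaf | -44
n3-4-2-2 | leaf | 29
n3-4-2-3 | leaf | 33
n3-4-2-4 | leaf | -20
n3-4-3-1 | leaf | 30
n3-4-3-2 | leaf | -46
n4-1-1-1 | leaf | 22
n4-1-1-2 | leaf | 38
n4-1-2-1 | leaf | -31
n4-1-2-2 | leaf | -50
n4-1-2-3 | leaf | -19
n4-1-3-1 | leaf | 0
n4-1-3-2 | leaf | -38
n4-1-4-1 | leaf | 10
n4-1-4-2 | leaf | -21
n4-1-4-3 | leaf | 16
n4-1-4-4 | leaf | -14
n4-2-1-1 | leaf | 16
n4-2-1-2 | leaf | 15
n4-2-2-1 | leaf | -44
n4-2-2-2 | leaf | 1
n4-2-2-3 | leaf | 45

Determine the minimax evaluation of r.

n1-1-1 (White): max(45, -11) = 45
n1-1-2 (White): max(26, 19, 37) = 37
n1-1 (Black): min(45, 37) = 37
n1-2-1 (White): max(40, -47) = 40
n1-2-2 (White): max(46, 3, -9, -50) = 46
n1-2-3 (White): max(41, 49, -6) = 49
n1-2-4 (White): max(7, 17) = 17
n1-2 (Black): min(40, 46, 49, 17) = 17
n1 (White): max(37, 17) = 37
n2-1-2 (White): max(39, -7) = 39
n2-1-3 (White): max(-4, 41, 13, 15) = 41
n2-1 (Black): min(-9, 39, 41) = -9
n2-2-1 (White): max(-12, -23, -46) = -12
n2-2-2 (White): max(-34, -2, -50, -13) = -2
n2-2 (Black): min(-12, -2) = -12
n2 (White): max(-9, -12) = -9
n3-1-1 (White): max(-42, 32, -8) = 32
n3-1-2 (White): max(-23, 39, -25) = 39
n3-1 (Black): min(32, 39) = 32
n3-2-1 (White): max(-4, 37, -40) = 37
n3-2-2 (White): max(-15, -12, -21) = -12
n3-2 (Black): min(37, -12) = -12
n3-3-1 (White): max(-24, -36, -19) = -19
n3-3-2 (White): max(-34, 25) = 25
n3-3-3 (White): max(18, 16, -2) = 18
n3-3 (Black): min(-19, 25, 18) = -19
n3-4-1 (White): max(-40, 1, -2, 26) = 26
n3-4-2 (White): max(-44, 29, 33, -20) = 33
n3-4-3 (White): max(30, -46) = 30
n3-4 (Black): min(26, 33, 30) = 26
n3 (White): max(32, -12, -19, 26) = 32
n4-1-1 (White): max(22, 38) = 38
n4-1-2 (White): max(-31, -50, -19) = -19
n4-1-3 (White): max(0, -38) = 0
n4-1-4 (White): max(10, -21, 16, -14) = 16
n4-1 (Black): min(38, -19, 0, 16) = -19
n4-2-1 (White): max(16, 15) = 16
n4-2-2 (White): max(-44, 1, 45) = 45
n4-2 (Black): min(16, 45) = 16
n4 (White): max(-19, 16) = 16
r (Black): min(37, -9, 32, 16) = -9

-9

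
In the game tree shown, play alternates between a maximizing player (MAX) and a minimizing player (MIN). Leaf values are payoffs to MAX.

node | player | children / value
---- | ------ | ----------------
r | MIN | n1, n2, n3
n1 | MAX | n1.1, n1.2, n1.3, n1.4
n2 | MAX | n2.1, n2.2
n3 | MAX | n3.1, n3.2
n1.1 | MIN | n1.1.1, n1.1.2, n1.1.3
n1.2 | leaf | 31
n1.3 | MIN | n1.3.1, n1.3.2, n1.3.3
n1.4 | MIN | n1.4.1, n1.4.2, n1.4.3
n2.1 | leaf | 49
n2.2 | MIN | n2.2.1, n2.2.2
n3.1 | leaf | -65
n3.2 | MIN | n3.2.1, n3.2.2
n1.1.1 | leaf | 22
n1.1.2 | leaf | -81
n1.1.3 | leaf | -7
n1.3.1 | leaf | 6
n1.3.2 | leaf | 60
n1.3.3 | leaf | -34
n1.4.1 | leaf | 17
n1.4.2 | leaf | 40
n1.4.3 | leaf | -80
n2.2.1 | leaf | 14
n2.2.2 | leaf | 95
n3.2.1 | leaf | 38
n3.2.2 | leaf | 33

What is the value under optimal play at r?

n1.1 (MIN): min(22, -81, -7) = -81
n1.3 (MIN): min(6, 60, -34) = -34
n1.4 (MIN): min(17, 40, -80) = -80
n1 (MAX): max(-81, 31, -34, -80) = 31
n2.2 (MIN): min(14, 95) = 14
n2 (MAX): max(49, 14) = 49
n3.2 (MIN): min(38, 33) = 33
n3 (MAX): max(-65, 33) = 33
r (MIN): min(31, 49, 33) = 31

31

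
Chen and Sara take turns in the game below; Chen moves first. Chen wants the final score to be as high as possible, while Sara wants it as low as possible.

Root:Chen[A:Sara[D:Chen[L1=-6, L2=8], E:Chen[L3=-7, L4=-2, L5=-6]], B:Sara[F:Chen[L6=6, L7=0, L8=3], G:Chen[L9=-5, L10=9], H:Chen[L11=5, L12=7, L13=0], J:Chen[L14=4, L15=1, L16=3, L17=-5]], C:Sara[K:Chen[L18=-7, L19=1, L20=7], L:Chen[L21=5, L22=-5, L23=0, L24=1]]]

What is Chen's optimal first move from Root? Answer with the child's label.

D (Chen): max(-6, 8) = 8
E (Chen): max(-7, -2, -6) = -2
A (Sara): min(8, -2) = -2
F (Chen): max(6, 0, 3) = 6
G (Chen): max(-5, 9) = 9
H (Chen): max(5, 7, 0) = 7
J (Chen): max(4, 1, 3, -5) = 4
B (Sara): min(6, 9, 7, 4) = 4
K (Chen): max(-7, 1, 7) = 7
L (Chen): max(5, -5, 0, 1) = 5
C (Sara): min(7, 5) = 5
Root (Chen): max(-2, 4, 5) = 5
Chen at Root wants the highest of {A=-2, B=4, C=5}, so chooses C.

C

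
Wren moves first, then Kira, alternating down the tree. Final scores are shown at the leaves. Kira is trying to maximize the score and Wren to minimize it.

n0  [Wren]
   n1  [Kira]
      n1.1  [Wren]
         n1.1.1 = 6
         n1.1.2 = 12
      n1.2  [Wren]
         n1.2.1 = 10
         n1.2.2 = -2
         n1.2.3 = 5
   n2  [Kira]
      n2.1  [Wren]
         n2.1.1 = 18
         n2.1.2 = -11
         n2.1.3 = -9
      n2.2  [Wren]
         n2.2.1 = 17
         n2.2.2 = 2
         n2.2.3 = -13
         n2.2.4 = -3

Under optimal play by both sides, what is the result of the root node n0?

n1.1 (Wren): min(6, 12) = 6
n1.2 (Wren): min(10, -2, 5) = -2
n1 (Kira): max(6, -2) = 6
n2.1 (Wren): min(18, -11, -9) = -11
n2.2 (Wren): min(17, 2, -13, -3) = -13
n2 (Kira): max(-11, -13) = -11
n0 (Wren): min(6, -11) = -11

-11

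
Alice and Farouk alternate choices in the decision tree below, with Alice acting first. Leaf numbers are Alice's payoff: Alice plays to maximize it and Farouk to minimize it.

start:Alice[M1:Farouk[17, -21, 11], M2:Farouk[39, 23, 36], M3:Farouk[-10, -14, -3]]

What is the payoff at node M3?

-14

M3 (Farouk): min(-10, -14, -3) = -14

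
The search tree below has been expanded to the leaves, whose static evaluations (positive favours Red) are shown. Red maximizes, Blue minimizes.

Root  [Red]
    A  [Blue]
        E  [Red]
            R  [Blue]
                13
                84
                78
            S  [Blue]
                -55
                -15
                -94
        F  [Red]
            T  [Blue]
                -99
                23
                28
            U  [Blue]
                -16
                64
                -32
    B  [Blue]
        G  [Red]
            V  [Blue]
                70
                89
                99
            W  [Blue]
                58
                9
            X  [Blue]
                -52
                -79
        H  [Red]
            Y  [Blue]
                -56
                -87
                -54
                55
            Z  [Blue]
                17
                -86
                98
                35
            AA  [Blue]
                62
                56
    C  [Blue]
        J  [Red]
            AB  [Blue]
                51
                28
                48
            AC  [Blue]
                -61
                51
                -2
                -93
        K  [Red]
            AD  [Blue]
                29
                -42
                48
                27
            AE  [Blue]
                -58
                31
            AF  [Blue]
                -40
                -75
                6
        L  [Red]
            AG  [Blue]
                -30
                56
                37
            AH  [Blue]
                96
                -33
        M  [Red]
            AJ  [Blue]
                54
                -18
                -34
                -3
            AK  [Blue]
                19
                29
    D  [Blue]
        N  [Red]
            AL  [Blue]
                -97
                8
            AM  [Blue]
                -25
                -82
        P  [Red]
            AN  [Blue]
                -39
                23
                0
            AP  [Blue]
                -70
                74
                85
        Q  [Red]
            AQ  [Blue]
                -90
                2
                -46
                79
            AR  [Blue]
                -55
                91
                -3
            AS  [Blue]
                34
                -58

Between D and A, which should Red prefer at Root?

A

AL (Blue): min(-97, 8) = -97
AM (Blue): min(-25, -82) = -82
N (Red): max(-97, -82) = -82
AN (Blue): min(-39, 23, 0) = -39
AP (Blue): min(-70, 74, 85) = -70
P (Red): max(-39, -70) = -39
AQ (Blue): min(-90, 2, -46, 79) = -90
AR (Blue): min(-55, 91, -3) = -55
AS (Blue): min(34, -58) = -58
Q (Red): max(-90, -55, -58) = -55
D (Blue): min(-82, -39, -55) = -82
R (Blue): min(13, 84, 78) = 13
S (Blue): min(-55, -15, -94) = -94
E (Red): max(13, -94) = 13
T (Blue): min(-99, 23, 28) = -99
U (Blue): min(-16, 64, -32) = -32
F (Red): max(-99, -32) = -32
A (Blue): min(13, -32) = -32
Red prefers the higher value; D=-82, A=-32. A is better since -32 > -82.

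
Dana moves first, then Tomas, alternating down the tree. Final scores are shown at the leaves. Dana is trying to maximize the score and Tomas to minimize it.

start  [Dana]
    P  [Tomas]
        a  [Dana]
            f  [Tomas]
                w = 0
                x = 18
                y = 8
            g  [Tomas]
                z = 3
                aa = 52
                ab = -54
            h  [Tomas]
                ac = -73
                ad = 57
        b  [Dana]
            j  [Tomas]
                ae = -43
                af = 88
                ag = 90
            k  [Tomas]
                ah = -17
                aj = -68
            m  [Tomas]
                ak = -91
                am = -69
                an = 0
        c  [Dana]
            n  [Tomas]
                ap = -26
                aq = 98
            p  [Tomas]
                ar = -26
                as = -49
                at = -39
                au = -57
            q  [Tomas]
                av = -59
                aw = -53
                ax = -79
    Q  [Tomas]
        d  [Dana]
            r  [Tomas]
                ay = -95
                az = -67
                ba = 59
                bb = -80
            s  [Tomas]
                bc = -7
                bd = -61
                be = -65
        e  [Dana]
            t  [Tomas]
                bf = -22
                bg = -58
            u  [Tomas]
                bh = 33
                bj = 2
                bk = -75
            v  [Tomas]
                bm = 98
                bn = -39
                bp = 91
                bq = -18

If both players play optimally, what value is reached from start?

-43

f (Tomas): min(0, 18, 8) = 0
g (Tomas): min(3, 52, -54) = -54
h (Tomas): min(-73, 57) = -73
a (Dana): max(0, -54, -73) = 0
j (Tomas): min(-43, 88, 90) = -43
k (Tomas): min(-17, -68) = -68
m (Tomas): min(-91, -69, 0) = -91
b (Dana): max(-43, -68, -91) = -43
n (Tomas): min(-26, 98) = -26
p (Tomas): min(-26, -49, -39, -57) = -57
q (Tomas): min(-59, -53, -79) = -79
c (Dana): max(-26, -57, -79) = -26
P (Tomas): min(0, -43, -26) = -43
r (Tomas): min(-95, -67, 59, -80) = -95
s (Tomas): min(-7, -61, -65) = -65
d (Dana): max(-95, -65) = -65
t (Tomas): min(-22, -58) = -58
u (Tomas): min(33, 2, -75) = -75
v (Tomas): min(98, -39, 91, -18) = -39
e (Dana): max(-58, -75, -39) = -39
Q (Tomas): min(-65, -39) = -65
start (Dana): max(-43, -65) = -43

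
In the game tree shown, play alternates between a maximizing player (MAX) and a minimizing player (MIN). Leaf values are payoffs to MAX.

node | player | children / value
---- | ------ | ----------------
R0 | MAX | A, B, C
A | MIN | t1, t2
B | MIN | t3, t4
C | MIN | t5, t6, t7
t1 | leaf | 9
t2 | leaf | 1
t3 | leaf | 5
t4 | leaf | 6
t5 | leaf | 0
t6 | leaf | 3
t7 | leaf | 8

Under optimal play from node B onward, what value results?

B (MIN): min(5, 6) = 5

5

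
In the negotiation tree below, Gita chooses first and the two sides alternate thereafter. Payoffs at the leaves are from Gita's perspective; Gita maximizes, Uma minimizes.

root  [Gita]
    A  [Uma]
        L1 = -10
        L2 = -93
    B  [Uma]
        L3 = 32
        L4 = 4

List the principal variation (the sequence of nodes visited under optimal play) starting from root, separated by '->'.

A (Uma): min(-10, -93) = -93
B (Uma): min(32, 4) = 4
root (Gita): max(-93, 4) = 4
At root, Gita picks B (highest: 4).
At B, Uma picks L4 (lowest: 4).
Terminal value 4.

root -> B -> L4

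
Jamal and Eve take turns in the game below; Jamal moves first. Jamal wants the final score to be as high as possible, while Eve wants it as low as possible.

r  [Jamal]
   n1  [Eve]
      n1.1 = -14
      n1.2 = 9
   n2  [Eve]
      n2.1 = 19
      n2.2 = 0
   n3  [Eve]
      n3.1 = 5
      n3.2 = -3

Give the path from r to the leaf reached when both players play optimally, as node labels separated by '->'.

r -> n2 -> n2.2

n1 (Eve): min(-14, 9) = -14
n2 (Eve): min(19, 0) = 0
n3 (Eve): min(5, -3) = -3
r (Jamal): max(-14, 0, -3) = 0
At r, Jamal picks n2 (highest: 0).
At n2, Eve picks n2.2 (lowest: 0).
Terminal value 0.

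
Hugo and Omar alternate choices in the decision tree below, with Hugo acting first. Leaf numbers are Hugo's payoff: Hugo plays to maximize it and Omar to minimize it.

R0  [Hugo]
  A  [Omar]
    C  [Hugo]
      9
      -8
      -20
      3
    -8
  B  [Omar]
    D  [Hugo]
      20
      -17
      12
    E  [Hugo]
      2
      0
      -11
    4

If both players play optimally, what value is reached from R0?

C (Hugo): max(9, -8, -20, 3) = 9
A (Omar): min(9, -8) = -8
D (Hugo): max(20, -17, 12) = 20
E (Hugo): max(2, 0, -11) = 2
B (Omar): min(20, 2, 4) = 2
R0 (Hugo): max(-8, 2) = 2

2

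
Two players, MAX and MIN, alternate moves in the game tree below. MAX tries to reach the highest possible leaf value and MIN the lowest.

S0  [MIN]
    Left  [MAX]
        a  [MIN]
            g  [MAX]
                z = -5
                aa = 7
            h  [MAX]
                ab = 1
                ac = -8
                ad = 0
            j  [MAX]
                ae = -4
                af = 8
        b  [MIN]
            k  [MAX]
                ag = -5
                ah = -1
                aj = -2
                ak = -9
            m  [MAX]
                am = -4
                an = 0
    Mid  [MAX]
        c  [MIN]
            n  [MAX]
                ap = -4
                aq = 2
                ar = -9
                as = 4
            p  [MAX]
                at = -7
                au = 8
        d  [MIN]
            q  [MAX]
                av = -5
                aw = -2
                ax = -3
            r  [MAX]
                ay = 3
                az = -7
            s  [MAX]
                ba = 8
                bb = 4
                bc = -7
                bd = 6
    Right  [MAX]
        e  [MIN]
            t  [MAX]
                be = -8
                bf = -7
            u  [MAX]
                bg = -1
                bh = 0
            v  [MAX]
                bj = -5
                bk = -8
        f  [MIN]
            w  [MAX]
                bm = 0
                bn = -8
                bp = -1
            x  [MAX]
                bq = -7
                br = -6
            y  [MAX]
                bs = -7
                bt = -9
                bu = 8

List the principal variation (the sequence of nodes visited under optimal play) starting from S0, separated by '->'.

S0 -> Right -> f -> x -> br

g (MAX): max(-5, 7) = 7
h (MAX): max(1, -8, 0) = 1
j (MAX): max(-4, 8) = 8
a (MIN): min(7, 1, 8) = 1
k (MAX): max(-5, -1, -2, -9) = -1
m (MAX): max(-4, 0) = 0
b (MIN): min(-1, 0) = -1
Left (MAX): max(1, -1) = 1
n (MAX): max(-4, 2, -9, 4) = 4
p (MAX): max(-7, 8) = 8
c (MIN): min(4, 8) = 4
q (MAX): max(-5, -2, -3) = -2
r (MAX): max(3, -7) = 3
s (MAX): max(8, 4, -7, 6) = 8
d (MIN): min(-2, 3, 8) = -2
Mid (MAX): max(4, -2) = 4
t (MAX): max(-8, -7) = -7
u (MAX): max(-1, 0) = 0
v (MAX): max(-5, -8) = -5
e (MIN): min(-7, 0, -5) = -7
w (MAX): max(0, -8, -1) = 0
x (MAX): max(-7, -6) = -6
y (MAX): max(-7, -9, 8) = 8
f (MIN): min(0, -6, 8) = -6
Right (MAX): max(-7, -6) = -6
S0 (MIN): min(1, 4, -6) = -6
At S0, MIN picks Right (lowest: -6).
At Right, MAX picks f (highest: -6).
At f, MIN picks x (lowest: -6).
At x, MAX picks br (highest: -6).
Terminal value -6.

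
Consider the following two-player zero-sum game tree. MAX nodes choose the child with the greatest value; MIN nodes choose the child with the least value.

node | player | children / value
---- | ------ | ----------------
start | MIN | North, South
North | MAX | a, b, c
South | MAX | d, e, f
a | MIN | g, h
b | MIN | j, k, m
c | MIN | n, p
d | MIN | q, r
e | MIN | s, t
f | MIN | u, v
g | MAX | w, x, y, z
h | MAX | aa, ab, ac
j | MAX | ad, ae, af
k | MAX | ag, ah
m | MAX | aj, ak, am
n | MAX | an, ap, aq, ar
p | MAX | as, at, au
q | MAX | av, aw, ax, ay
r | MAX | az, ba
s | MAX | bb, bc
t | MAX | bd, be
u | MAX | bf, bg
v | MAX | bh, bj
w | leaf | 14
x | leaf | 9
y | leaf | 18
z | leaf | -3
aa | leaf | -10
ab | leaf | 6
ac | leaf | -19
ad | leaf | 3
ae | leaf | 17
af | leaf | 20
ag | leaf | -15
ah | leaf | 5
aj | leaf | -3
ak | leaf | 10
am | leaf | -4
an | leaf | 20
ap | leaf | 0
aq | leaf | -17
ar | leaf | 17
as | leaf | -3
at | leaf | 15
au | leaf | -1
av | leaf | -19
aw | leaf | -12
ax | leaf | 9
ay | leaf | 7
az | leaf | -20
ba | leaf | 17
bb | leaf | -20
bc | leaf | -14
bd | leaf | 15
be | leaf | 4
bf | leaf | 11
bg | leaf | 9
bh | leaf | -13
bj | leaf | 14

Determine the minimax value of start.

g (MAX): max(14, 9, 18, -3) = 18
h (MAX): max(-10, 6, -19) = 6
a (MIN): min(18, 6) = 6
j (MAX): max(3, 17, 20) = 20
k (MAX): max(-15, 5) = 5
m (MAX): max(-3, 10, -4) = 10
b (MIN): min(20, 5, 10) = 5
n (MAX): max(20, 0, -17, 17) = 20
p (MAX): max(-3, 15, -1) = 15
c (MIN): min(20, 15) = 15
North (MAX): max(6, 5, 15) = 15
q (MAX): max(-19, -12, 9, 7) = 9
r (MAX): max(-20, 17) = 17
d (MIN): min(9, 17) = 9
s (MAX): max(-20, -14) = -14
t (MAX): max(15, 4) = 15
e (MIN): min(-14, 15) = -14
u (MAX): max(11, 9) = 11
v (MAX): max(-13, 14) = 14
f (MIN): min(11, 14) = 11
South (MAX): max(9, -14, 11) = 11
start (MIN): min(15, 11) = 11

11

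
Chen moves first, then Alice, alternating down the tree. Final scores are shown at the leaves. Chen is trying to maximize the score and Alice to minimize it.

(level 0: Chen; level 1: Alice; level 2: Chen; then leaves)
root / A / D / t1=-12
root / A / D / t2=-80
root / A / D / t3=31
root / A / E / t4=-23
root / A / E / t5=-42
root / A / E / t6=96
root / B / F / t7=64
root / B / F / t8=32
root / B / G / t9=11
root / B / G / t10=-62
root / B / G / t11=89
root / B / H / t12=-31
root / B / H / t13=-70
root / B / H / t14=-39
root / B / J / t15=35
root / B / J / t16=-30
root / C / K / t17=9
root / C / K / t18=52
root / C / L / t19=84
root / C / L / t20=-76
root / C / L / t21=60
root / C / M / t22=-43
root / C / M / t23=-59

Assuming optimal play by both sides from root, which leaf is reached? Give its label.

D (Chen): max(-12, -80, 31) = 31
E (Chen): max(-23, -42, 96) = 96
A (Alice): min(31, 96) = 31
F (Chen): max(64, 32) = 64
G (Chen): max(11, -62, 89) = 89
H (Chen): max(-31, -70, -39) = -31
J (Chen): max(35, -30) = 35
B (Alice): min(64, 89, -31, 35) = -31
K (Chen): max(9, 52) = 52
L (Chen): max(84, -76, 60) = 84
M (Chen): max(-43, -59) = -43
C (Alice): min(52, 84, -43) = -43
root (Chen): max(31, -31, -43) = 31
At root, Chen picks A (highest: 31).
At A, Alice picks D (lowest: 31).
At D, Chen picks t3 (highest: 31).
Terminal value 31.

t3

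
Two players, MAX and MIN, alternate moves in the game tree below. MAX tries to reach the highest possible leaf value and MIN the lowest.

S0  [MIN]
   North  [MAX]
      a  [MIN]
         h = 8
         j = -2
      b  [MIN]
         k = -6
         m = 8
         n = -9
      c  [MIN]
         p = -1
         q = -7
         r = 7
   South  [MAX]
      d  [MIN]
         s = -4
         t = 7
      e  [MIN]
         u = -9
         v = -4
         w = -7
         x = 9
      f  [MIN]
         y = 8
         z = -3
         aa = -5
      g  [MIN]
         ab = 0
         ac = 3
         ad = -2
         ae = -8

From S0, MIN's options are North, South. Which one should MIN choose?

a (MIN): min(8, -2) = -2
b (MIN): min(-6, 8, -9) = -9
c (MIN): min(-1, -7, 7) = -7
North (MAX): max(-2, -9, -7) = -2
d (MIN): min(-4, 7) = -4
e (MIN): min(-9, -4, -7, 9) = -9
f (MIN): min(8, -3, -5) = -5
g (MIN): min(0, 3, -2, -8) = -8
South (MAX): max(-4, -9, -5, -8) = -4
S0 (MIN): min(-2, -4) = -4
MIN at S0 wants the lowest of {North=-2, South=-4}, so chooses South.

South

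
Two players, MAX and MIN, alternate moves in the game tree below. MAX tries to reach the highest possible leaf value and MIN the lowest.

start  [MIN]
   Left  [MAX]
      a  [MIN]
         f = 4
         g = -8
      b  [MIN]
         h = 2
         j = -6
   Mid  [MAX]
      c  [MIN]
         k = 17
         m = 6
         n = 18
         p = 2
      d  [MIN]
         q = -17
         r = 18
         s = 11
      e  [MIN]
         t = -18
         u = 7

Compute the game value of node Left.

a (MIN): min(4, -8) = -8
b (MIN): min(2, -6) = -6
Left (MAX): max(-8, -6) = -6

-6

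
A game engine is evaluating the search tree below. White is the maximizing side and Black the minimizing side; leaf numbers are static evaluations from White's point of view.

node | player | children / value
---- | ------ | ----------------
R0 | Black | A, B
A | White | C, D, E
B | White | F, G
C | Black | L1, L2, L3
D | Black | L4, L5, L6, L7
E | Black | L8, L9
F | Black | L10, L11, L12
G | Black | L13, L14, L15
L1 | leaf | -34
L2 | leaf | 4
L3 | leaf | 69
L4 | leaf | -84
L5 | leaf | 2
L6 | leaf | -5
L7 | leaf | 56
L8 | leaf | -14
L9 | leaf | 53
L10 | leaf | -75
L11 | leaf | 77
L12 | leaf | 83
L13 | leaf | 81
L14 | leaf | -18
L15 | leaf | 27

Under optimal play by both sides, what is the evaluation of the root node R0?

-18

C (Black): min(-34, 4, 69) = -34
D (Black): min(-84, 2, -5, 56) = -84
E (Black): min(-14, 53) = -14
A (White): max(-34, -84, -14) = -14
F (Black): min(-75, 77, 83) = -75
G (Black): min(81, -18, 27) = -18
B (White): max(-75, -18) = -18
R0 (Black): min(-14, -18) = -18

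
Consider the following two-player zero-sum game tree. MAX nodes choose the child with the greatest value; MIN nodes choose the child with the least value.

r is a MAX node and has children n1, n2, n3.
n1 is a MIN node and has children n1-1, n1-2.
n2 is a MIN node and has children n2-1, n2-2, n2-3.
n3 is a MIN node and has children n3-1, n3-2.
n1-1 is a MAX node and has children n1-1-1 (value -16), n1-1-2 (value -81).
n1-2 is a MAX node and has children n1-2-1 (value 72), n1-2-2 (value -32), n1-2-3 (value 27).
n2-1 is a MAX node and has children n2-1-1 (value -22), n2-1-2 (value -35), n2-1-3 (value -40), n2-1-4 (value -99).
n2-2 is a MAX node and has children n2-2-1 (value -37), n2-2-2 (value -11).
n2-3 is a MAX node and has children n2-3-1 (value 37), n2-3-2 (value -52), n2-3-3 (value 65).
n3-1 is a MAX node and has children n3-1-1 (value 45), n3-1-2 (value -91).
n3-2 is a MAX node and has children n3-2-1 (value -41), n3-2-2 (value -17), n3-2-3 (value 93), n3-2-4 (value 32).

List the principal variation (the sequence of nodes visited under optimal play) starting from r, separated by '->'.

r -> n3 -> n3-1 -> n3-1-1

n1-1 (MAX): max(-16, -81) = -16
n1-2 (MAX): max(72, -32, 27) = 72
n1 (MIN): min(-16, 72) = -16
n2-1 (MAX): max(-22, -35, -40, -99) = -22
n2-2 (MAX): max(-37, -11) = -11
n2-3 (MAX): max(37, -52, 65) = 65
n2 (MIN): min(-22, -11, 65) = -22
n3-1 (MAX): max(45, -91) = 45
n3-2 (MAX): max(-41, -17, 93, 32) = 93
n3 (MIN): min(45, 93) = 45
r (MAX): max(-16, -22, 45) = 45
At r, MAX picks n3 (highest: 45).
At n3, MIN picks n3-1 (lowest: 45).
At n3-1, MAX picks n3-1-1 (highest: 45).
Terminal value 45.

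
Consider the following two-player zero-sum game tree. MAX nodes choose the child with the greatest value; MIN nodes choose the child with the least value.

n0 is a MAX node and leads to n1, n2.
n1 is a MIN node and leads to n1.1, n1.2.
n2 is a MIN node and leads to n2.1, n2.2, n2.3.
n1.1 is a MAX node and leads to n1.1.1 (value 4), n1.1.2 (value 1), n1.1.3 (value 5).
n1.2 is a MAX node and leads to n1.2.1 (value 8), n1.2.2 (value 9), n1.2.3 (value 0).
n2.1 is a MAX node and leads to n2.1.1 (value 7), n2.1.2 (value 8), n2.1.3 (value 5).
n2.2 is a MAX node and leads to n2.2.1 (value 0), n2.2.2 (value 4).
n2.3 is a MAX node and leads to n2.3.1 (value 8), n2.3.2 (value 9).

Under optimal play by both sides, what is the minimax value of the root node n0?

5

n1.1 (MAX): max(4, 1, 5) = 5
n1.2 (MAX): max(8, 9, 0) = 9
n1 (MIN): min(5, 9) = 5
n2.1 (MAX): max(7, 8, 5) = 8
n2.2 (MAX): max(0, 4) = 4
n2.3 (MAX): max(8, 9) = 9
n2 (MIN): min(8, 4, 9) = 4
n0 (MAX): max(5, 4) = 5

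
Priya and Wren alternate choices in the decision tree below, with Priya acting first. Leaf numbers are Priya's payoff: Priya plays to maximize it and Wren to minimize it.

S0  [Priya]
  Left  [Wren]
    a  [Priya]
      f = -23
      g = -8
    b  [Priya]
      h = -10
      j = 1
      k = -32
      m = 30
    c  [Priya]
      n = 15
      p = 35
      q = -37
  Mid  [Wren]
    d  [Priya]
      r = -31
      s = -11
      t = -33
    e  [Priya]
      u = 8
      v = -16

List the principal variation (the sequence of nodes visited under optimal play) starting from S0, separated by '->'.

S0 -> Left -> a -> g

a (Priya): max(-23, -8) = -8
b (Priya): max(-10, 1, -32, 30) = 30
c (Priya): max(15, 35, -37) = 35
Left (Wren): min(-8, 30, 35) = -8
d (Priya): max(-31, -11, -33) = -11
e (Priya): max(8, -16) = 8
Mid (Wren): min(-11, 8) = -11
S0 (Priya): max(-8, -11) = -8
At S0, Priya picks Left (highest: -8).
At Left, Wren picks a (lowest: -8).
At a, Priya picks g (highest: -8).
Terminal value -8.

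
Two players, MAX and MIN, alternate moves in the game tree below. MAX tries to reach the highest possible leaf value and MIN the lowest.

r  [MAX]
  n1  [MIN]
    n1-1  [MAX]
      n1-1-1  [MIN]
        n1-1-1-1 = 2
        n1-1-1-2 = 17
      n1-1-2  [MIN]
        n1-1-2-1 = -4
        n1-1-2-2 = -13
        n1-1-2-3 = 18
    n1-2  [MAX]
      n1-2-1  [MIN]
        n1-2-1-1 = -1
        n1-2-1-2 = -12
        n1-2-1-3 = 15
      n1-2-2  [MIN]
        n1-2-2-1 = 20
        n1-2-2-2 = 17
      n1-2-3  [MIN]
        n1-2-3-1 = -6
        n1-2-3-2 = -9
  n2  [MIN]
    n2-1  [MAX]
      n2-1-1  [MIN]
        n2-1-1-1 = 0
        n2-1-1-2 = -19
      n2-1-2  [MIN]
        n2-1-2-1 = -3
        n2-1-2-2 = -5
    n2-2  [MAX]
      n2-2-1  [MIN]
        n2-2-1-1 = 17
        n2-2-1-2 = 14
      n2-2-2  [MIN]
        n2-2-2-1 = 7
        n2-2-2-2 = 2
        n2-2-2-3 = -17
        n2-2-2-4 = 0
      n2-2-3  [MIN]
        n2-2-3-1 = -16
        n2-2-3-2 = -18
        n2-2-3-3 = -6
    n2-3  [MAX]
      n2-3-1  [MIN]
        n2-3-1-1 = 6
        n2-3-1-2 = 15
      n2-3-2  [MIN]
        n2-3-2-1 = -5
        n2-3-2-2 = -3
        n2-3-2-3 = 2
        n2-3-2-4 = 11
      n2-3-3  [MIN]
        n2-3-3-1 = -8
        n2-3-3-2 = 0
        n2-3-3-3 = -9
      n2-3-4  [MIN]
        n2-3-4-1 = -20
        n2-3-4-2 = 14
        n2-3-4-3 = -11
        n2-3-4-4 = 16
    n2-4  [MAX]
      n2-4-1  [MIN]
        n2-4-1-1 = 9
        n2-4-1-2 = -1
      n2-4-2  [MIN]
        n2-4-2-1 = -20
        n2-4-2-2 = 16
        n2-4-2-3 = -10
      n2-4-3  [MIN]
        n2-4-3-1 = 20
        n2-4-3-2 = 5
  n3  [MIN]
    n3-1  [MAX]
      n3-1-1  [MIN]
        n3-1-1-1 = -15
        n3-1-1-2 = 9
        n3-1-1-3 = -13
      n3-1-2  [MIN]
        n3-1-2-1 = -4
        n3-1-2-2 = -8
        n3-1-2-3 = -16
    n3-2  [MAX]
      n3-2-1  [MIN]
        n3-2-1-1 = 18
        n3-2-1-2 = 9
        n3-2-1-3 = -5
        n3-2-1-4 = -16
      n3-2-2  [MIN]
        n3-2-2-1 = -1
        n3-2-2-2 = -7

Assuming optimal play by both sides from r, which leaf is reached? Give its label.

n1-1-1 (MIN): min(2, 17) = 2
n1-1-2 (MIN): min(-4, -13, 18) = -13
n1-1 (MAX): max(2, -13) = 2
n1-2-1 (MIN): min(-1, -12, 15) = -12
n1-2-2 (MIN): min(20, 17) = 17
n1-2-3 (MIN): min(-6, -9) = -9
n1-2 (MAX): max(-12, 17, -9) = 17
n1 (MIN): min(2, 17) = 2
n2-1-1 (MIN): min(0, -19) = -19
n2-1-2 (MIN): min(-3, -5) = -5
n2-1 (MAX): max(-19, -5) = -5
n2-2-1 (MIN): min(17, 14) = 14
n2-2-2 (MIN): min(7, 2, -17, 0) = -17
n2-2-3 (MIN): min(-16, -18, -6) = -18
n2-2 (MAX): max(14, -17, -18) = 14
n2-3-1 (MIN): min(6, 15) = 6
n2-3-2 (MIN): min(-5, -3, 2, 11) = -5
n2-3-3 (MIN): min(-8, 0, -9) = -9
n2-3-4 (MIN): min(-20, 14, -11, 16) = -20
n2-3 (MAX): max(6, -5, -9, -20) = 6
n2-4-1 (MIN): min(9, -1) = -1
n2-4-2 (MIN): min(-20, 16, -10) = -20
n2-4-3 (MIN): min(20, 5) = 5
n2-4 (MAX): max(-1, -20, 5) = 5
n2 (MIN): min(-5, 14, 6, 5) = -5
n3-1-1 (MIN): min(-15, 9, -13) = -15
n3-1-2 (MIN): min(-4, -8, -16) = -16
n3-1 (MAX): max(-15, -16) = -15
n3-2-1 (MIN): min(18, 9, -5, -16) = -16
n3-2-2 (MIN): min(-1, -7) = -7
n3-2 (MAX): max(-16, -7) = -7
n3 (MIN): min(-15, -7) = -15
r (MAX): max(2, -5, -15) = 2
At r, MAX picks n1 (highest: 2).
At n1, MIN picks n1-1 (lowest: 2).
At n1-1, MAX picks n1-1-1 (highest: 2).
At n1-1-1, MIN picks n1-1-1-1 (lowest: 2).
Terminal value 2.

n1-1-1-1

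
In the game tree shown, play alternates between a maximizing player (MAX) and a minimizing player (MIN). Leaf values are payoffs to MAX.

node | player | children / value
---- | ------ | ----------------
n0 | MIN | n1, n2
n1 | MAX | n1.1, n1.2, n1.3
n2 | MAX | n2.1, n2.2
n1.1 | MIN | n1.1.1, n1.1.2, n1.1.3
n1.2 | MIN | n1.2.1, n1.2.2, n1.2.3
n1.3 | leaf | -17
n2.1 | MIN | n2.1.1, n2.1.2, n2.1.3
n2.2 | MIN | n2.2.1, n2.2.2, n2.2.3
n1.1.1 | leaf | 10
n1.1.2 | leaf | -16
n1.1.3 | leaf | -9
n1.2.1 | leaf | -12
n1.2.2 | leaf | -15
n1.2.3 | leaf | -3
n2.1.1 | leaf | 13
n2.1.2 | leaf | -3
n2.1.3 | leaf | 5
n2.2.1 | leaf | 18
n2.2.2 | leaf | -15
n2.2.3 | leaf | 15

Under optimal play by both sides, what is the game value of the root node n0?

n1.1 (MIN): min(10, -16, -9) = -16
n1.2 (MIN): min(-12, -15, -3) = -15
n1 (MAX): max(-16, -15, -17) = -15
n2.1 (MIN): min(13, -3, 5) = -3
n2.2 (MIN): min(18, -15, 15) = -15
n2 (MAX): max(-3, -15) = -3
n0 (MIN): min(-15, -3) = -15

-15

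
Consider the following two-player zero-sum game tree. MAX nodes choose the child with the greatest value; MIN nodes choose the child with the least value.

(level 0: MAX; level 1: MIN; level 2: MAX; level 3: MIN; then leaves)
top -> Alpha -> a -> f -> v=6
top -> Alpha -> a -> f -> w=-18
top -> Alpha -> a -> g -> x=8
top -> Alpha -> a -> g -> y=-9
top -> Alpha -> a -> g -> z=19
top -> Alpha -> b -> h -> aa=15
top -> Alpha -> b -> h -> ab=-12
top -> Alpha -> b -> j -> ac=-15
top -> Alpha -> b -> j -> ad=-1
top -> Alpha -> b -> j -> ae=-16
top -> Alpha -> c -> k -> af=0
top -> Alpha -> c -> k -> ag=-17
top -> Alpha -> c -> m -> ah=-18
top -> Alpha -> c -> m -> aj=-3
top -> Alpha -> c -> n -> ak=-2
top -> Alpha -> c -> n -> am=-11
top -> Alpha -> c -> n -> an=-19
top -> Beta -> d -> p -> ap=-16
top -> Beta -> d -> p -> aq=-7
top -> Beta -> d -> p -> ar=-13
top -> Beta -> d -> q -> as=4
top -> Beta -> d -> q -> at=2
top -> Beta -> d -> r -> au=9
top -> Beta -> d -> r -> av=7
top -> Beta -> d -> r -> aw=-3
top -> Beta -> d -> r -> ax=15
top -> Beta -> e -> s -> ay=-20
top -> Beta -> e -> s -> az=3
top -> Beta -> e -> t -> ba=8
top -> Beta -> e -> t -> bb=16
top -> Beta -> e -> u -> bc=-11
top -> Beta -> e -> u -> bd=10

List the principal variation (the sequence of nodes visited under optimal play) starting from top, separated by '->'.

top -> Beta -> d -> q -> at

f (MIN): min(6, -18) = -18
g (MIN): min(8, -9, 19) = -9
a (MAX): max(-18, -9) = -9
h (MIN): min(15, -12) = -12
j (MIN): min(-15, -1, -16) = -16
b (MAX): max(-12, -16) = -12
k (MIN): min(0, -17) = -17
m (MIN): min(-18, -3) = -18
n (MIN): min(-2, -11, -19) = -19
c (MAX): max(-17, -18, -19) = -17
Alpha (MIN): min(-9, -12, -17) = -17
p (MIN): min(-16, -7, -13) = -16
q (MIN): min(4, 2) = 2
r (MIN): min(9, 7, -3, 15) = -3
d (MAX): max(-16, 2, -3) = 2
s (MIN): min(-20, 3) = -20
t (MIN): min(8, 16) = 8
u (MIN): min(-11, 10) = -11
e (MAX): max(-20, 8, -11) = 8
Beta (MIN): min(2, 8) = 2
top (MAX): max(-17, 2) = 2
At top, MAX picks Beta (highest: 2).
At Beta, MIN picks d (lowest: 2).
At d, MAX picks q (highest: 2).
At q, MIN picks at (lowest: 2).
Terminal value 2.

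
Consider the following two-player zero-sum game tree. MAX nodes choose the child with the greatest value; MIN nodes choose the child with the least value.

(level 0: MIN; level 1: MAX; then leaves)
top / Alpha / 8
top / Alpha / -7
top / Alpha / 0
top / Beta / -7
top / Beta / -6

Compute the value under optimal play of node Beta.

-6

Beta (MAX): max(-7, -6) = -6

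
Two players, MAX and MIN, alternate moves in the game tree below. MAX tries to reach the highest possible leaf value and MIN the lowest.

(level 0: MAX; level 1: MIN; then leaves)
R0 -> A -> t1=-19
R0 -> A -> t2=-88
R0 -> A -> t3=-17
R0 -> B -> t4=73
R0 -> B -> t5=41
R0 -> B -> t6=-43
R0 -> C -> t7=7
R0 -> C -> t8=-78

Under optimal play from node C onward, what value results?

C (MIN): min(7, -78) = -78

-78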